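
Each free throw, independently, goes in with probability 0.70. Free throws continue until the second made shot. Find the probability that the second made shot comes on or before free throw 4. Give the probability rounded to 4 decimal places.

0.9163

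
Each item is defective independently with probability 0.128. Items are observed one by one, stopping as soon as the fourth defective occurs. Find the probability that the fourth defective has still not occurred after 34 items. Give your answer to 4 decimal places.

Needing more than 34 items ⇔ fewer than 4 successes in the first 34. With X ~ Binomial(34, 0.128), P(Y > 34) = P(X ≤ 3).
  k=0: C(34,0)·0.128^0·0.872^34 = 0.009496
  k=1: C(34,1)·0.128^1·0.872^33 = 0.047395
  k=2: C(34,2)·0.128^2·0.872^32 = 0.114792
  k=3: C(34,3)·0.128^3·0.872^31 = 0.179735
P(X ≤ 3) = 0.351418

0.3514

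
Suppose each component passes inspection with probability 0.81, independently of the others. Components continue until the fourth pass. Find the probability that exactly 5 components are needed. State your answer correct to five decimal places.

0.32716

Y = trial on which the fourth success occurs; negative binomial, r=4, p=0.81.
P(Y=5) = C(4,3) · p^4 · (1−p)^1
= 4 · 0.43047 · 0.19 = 0.3271551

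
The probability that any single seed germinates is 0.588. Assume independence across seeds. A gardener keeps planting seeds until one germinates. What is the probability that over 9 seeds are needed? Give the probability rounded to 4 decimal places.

Y = number of seeds to the first success; geometric, p = 0.588.
P(Y > 9) = P(first 9 all fail) = (1−p)^9 = 0.000342

0.0003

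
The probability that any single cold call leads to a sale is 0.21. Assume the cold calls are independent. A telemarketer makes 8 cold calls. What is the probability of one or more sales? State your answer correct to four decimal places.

0.8483

P(at least one) = 1 − P(none) = 1 − (1 − 0.21)^8
= 1 − 0.151711 = 0.848289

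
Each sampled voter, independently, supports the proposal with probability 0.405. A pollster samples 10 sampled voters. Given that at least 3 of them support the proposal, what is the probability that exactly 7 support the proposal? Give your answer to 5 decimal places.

X ~ Binomial(10, 0.405). Want P(X=7 | X≥3) = P(X=7) / P(X≥3).
P(X=7) = C(10,7)·0.405^7·0.595^3 = 0.0451770
P(X≥3) = 1 − 0.0055612 − 0.0378536 − 0.1159467 = 0.8406385
Ratio = 0.0451770 / 0.8406385 = 0.0537413

0.05374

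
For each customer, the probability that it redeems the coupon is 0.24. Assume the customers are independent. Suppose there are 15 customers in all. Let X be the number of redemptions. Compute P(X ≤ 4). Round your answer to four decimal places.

X ~ Binomial(15, 0.24); P(X ≤ 4) = Σ C(15,k) p^k (1−p)^(15−k) over k:
  k=0: C(15,0)·0.24^0·0.76^15 = 0.016301
  k=1: C(15,1)·0.24^1·0.76^14 = 0.077213
  k=2: C(15,2)·0.24^2·0.76^13 = 0.170682
  k=3: C(15,3)·0.24^3·0.76^12 = 0.233565
  k=4: C(15,4)·0.24^4·0.76^11 = 0.221272
Total = 0.719034

0.7190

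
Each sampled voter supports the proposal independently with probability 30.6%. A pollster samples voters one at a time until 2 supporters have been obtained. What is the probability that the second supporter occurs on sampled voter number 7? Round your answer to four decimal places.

0.0904

Y = trial on which the second success occurs; negative binomial, r=2, p=0.306.
P(Y=7) = C(6,1) · p^2 · (1−p)^5
= 6 · 0.093636 · 0.16099 = 0.090446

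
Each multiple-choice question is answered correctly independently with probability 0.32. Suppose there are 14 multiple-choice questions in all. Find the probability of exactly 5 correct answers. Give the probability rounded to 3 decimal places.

X ~ Binomial(n=14, p=0.32).
P(X=5) = C(14,5) · p^5 · (1−p)^9
= 2002 · 0.0033554 · 0.031087 = 0.20883

0.209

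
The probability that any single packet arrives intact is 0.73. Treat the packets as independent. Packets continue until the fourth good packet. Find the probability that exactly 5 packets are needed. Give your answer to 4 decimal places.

0.3067

Y = trial on which the fourth success occurs; negative binomial, r=4, p=0.73.
P(Y=5) = C(4,3) · p^4 · (1−p)^1
= 4 · 0.28398 · 0.27 = 0.306701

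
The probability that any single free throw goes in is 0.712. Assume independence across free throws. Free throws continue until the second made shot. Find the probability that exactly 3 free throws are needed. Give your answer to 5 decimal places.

Y = trial on which the second success occurs; negative binomial, r=2, p=0.712.
P(Y=3) = C(2,1) · p^2 · (1−p)^1
= 2 · 0.50694 · 0.288 = 0.2919997

0.29200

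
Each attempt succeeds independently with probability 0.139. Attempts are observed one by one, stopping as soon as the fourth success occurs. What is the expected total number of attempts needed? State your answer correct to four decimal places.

Y = total attempts until the fourth success; negative binomial with r=4, p=0.139.
E[Y] = r / p = 4 / 0.139 = 28.776978

28.7770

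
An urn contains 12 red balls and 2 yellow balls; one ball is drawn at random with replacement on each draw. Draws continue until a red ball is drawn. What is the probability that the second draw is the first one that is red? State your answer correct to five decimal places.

Geometric (trials to first success), p = 0.857143.
P(Y = 2) = (1−p)^1 · p = 0.14286 · 0.857143 = 0.1224490

0.12245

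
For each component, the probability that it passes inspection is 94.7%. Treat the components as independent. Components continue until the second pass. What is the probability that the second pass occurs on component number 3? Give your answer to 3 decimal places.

0.095

Y = trial on which the second success occurs; negative binomial, r=2, p=0.947.
P(Y=3) = C(2,1) · p^2 · (1−p)^1
= 2 · 0.89681 · 0.053 = 0.09506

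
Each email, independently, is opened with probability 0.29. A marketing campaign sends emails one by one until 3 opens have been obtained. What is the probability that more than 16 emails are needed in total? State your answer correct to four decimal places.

Needing more than 16 emails ⇔ fewer than 3 successes in the first 16. With X ~ Binomial(16, 0.29), P(Y > 16) = P(X ≤ 2).
  k=0: C(16,0)·0.29^0·0.71^16 = 0.004170
  k=1: C(16,1)·0.29^1·0.71^15 = 0.027252
  k=2: C(16,2)·0.29^2·0.71^14 = 0.083482
P(X ≤ 2) = 0.114904

0.1149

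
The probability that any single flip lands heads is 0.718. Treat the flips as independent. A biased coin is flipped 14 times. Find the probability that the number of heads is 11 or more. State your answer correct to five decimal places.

X ~ Binomial(14, 0.718); P(X ≥ 11) = Σ C(14,k) p^k (1−p)^(14−k) over k:
  k=11: C(14,11)·0.718^11·0.282^3 = 0.2134114
  k=12: C(14,12)·0.718^12·0.282^2 = 0.1358416
  k=13: C(14,13)·0.718^13·0.282^1 = 0.0532102
  k=14: C(14,14)·0.718^14·0.282^0 = 0.0096770
Total = 0.4121403

0.41214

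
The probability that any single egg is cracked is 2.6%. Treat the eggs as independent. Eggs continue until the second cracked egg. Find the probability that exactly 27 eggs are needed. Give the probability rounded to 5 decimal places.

Y = trial on which the second success occurs; negative binomial, r=2, p=0.026.
P(Y=27) = C(26,1) · p^2 · (1−p)^25
= 26 · 0.000676 · 0.51758 = 0.0090969

0.00910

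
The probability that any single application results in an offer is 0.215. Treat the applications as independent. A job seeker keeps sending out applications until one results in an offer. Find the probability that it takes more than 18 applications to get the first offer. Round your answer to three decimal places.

Y = number of applications to the first success; geometric, p = 0.215.
P(Y > 18) = P(first 18 all fail) = (1−p)^18 = 0.01281

0.013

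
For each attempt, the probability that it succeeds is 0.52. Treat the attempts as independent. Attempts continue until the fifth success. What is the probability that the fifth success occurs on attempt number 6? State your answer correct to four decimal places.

0.0912

Y = trial on which the fifth success occurs; negative binomial, r=5, p=0.52.
P(Y=6) = C(5,4) · p^5 · (1−p)^1
= 5 · 0.03802 · 0.48 = 0.091249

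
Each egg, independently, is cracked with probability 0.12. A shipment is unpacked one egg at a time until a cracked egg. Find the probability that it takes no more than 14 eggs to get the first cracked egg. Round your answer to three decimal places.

0.833

Y = number of eggs to the first success; geometric, p = 0.12.
P(Y ≤ 14) = 1 − (1−p)^14 = 1 − 0.16702 = 0.83298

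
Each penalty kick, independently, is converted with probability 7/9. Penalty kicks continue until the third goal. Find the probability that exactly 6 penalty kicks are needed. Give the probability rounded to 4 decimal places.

Y = trial on which the third success occurs; negative binomial, r=3, p=0.777778.
P(Y=6) = C(5,2) · p^3 · (1−p)^3
= 10 · 0.47051 · 0.010974 = 0.051633

0.0516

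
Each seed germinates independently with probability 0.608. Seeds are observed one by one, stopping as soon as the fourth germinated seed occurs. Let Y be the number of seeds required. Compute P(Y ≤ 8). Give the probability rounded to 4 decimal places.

0.8385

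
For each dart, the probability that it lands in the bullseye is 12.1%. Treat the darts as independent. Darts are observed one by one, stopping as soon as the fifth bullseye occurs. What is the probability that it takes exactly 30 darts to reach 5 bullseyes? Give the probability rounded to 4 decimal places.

Y = trial on which the fifth success occurs; negative binomial, r=5, p=0.121.
P(Y=30) = C(29,4) · p^5 · (1−p)^25
= 23751 · 2.5937e-05 · 0.039785 = 0.024509

0.0245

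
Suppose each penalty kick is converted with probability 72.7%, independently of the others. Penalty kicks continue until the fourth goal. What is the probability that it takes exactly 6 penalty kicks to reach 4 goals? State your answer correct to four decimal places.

0.2082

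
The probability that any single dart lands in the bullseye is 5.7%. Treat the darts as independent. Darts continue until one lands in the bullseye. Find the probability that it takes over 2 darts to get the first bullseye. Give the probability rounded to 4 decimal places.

Y = number of darts to the first success; geometric, p = 0.057.
P(Y > 2) = P(first 2 all fail) = (1−p)^2 = 0.889249

0.8892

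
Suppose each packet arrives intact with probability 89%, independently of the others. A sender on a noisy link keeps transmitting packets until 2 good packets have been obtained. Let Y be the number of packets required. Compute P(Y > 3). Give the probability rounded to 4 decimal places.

0.0336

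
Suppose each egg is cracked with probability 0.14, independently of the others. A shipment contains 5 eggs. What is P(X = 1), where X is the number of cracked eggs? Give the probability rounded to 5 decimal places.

X ~ Binomial(n=5, p=0.14).
P(X=1) = C(5,1) · p^1 · (1−p)^4
= 5 · 0.14 · 0.54701 = 0.3829057

0.38291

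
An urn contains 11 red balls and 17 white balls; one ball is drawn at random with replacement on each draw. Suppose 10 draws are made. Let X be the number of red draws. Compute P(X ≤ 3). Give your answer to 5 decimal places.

X ~ Binomial(10, 0.392857); P(X ≤ 3) = Σ C(10,k) p^k (1−p)^(10−k) over k:
  k=0: C(10,0)·0.392857^0·0.607143^10 = 0.0068063
  k=1: C(10,1)·0.392857^1·0.607143^9 = 0.0440405
  k=2: C(10,2)·0.392857^2·0.607143^8 = 0.1282357
  k=3: C(10,3)·0.392857^3·0.607143^7 = 0.2212694
Total = 0.4003519

0.40035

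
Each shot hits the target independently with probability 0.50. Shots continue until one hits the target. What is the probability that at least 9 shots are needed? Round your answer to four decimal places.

0.0039

Y = number of shots to the first success; geometric, p = 0.50.
P(Y > 8) = P(first 8 all fail) = (1−p)^8 = 0.003906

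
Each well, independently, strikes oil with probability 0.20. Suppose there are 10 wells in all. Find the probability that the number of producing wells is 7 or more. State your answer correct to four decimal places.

X ~ Binomial(10, 0.20); P(X ≥ 7) = Σ C(10,k) p^k (1−p)^(10−k) over k:
  k=7: C(10,7)·0.20^7·0.80^3 = 0.000786
  k=8: C(10,8)·0.20^8·0.80^2 = 0.000074
  k=9: C(10,9)·0.20^9·0.80^1 = 0.000004
  k=10: C(10,10)·0.20^10·0.80^0 = 0.000000
Total = 0.000864

0.0009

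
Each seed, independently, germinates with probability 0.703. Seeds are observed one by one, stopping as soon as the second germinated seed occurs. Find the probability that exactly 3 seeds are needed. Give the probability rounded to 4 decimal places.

0.2936

Y = trial on which the second success occurs; negative binomial, r=2, p=0.703.
P(Y=3) = C(2,1) · p^2 · (1−p)^1
= 2 · 0.49421 · 0.297 = 0.293560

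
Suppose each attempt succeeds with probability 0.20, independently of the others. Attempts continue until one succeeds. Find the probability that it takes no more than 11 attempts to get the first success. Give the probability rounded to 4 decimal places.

Y = number of attempts to the first success; geometric, p = 0.20.
P(Y ≤ 11) = 1 − (1−p)^11 = 1 − 0.085899 = 0.914101

0.9141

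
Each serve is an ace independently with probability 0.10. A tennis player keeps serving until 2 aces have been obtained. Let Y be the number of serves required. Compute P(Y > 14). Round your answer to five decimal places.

0.58463

Needing more than 14 serves ⇔ fewer than 2 successes in the first 14. With X ~ Binomial(14, 0.10), P(Y > 14) = P(X ≤ 1).
  k=0: C(14,0)·0.10^0·0.90^14 = 0.2287679
  k=1: C(14,1)·0.10^1·0.90^13 = 0.3558612
P(X ≤ 1) = 0.5846291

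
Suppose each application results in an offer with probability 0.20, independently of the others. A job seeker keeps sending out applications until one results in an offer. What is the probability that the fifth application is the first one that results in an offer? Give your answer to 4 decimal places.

Geometric (trials to first success), p = 0.20.
P(Y = 5) = (1−p)^4 · p = 0.4096 · 0.20 = 0.081920

0.0819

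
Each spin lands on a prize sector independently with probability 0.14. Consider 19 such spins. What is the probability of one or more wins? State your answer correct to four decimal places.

P(at least one) = 1 − P(none) = 1 − (1 − 0.14)^19
= 1 − 0.056947 = 0.943053

0.9431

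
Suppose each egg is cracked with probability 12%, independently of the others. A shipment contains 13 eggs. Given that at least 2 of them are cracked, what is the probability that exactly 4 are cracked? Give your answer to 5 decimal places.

0.09904

X ~ Binomial(13, 0.12). Want P(X=4 | X≥2) = P(X=4) / P(X≥2).
P(X=4) = C(13,4)·0.12^4·0.88^9 = 0.0469218
P(X≥2) = 1 − 0.1897906 − 0.3364470 = 0.4737624
Ratio = 0.0469218 / 0.4737624 = 0.0990409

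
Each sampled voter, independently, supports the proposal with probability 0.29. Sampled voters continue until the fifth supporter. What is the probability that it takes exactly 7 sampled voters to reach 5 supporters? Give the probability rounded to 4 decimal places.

0.0155

Y = trial on which the fifth success occurs; negative binomial, r=5, p=0.29.
P(Y=7) = C(6,4) · p^5 · (1−p)^2
= 15 · 0.0020511 · 0.5041 = 0.015510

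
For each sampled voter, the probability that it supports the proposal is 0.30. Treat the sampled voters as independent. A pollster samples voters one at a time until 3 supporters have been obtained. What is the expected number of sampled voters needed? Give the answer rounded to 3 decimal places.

10.000

Y = total sampled voters until the third success; negative binomial with r=3, p=0.30.
E[Y] = r / p = 3 / 0.30 = 10.00000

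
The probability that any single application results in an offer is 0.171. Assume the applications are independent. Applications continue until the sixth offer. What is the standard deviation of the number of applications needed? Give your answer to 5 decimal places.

Y = total applications until the sixth success; negative binomial with r=6, p=0.171.
SD(Y) = √[r(1−p)/p²] = √(170.1036216) = 13.0423779

13.04238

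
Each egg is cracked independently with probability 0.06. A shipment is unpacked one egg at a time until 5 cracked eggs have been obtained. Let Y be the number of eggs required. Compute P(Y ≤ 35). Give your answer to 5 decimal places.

0.05628

Finishing within 35 eggs ⇔ at least 5 successes in the first 35. With X ~ Binomial(35, 0.06), P(Y ≤ 35) = 1 − P(X ≤ 4).
  k=0: C(35,0)·0.06^0·0.94^35 = 0.1146766
  k=1: C(35,1)·0.06^1·0.94^34 = 0.2561924
  k=2: C(35,2)·0.06^2·0.94^33 = 0.2779961
  k=3: C(35,3)·0.06^3·0.94^32 = 0.1951887
  k=4: C(35,4)·0.06^4·0.94^31 = 0.0996708
1 − 0.9437247 = 0.0562753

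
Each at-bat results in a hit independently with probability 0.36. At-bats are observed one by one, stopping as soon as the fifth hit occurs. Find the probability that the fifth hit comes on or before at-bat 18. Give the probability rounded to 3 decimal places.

Finishing within 18 at-bats ⇔ at least 5 successes in the first 18. With X ~ Binomial(18, 0.36), P(Y ≤ 18) = 1 − P(X ≤ 4).
  k=0: C(18,0)·0.36^0·0.64^18 = 0.00032
  k=1: C(18,1)·0.36^1·0.64^17 = 0.00329
  k=2: C(18,2)·0.36^2·0.64^16 = 0.01571
  k=3: C(18,3)·0.36^3·0.64^15 = 0.04713
  k=4: C(18,4)·0.36^4·0.64^14 = 0.09941
1 − 0.16587 = 0.83413

0.834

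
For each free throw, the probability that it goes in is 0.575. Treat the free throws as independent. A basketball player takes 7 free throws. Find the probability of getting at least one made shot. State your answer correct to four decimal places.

P(at least one) = 1 − P(none) = 1 − (1 − 0.575)^7
= 1 − 0.002505 = 0.997495

0.9975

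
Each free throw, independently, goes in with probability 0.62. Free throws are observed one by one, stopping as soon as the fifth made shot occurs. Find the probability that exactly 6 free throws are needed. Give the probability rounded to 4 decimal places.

Y = trial on which the fifth success occurs; negative binomial, r=5, p=0.62.
P(Y=6) = C(5,4) · p^5 · (1−p)^1
= 5 · 0.091613 · 0.38 = 0.174065

0.1741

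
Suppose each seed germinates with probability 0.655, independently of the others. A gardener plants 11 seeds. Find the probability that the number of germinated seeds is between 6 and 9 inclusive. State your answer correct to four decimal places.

0.7949

X ~ Binomial(11, 0.655); P(6 ≤ X ≤ 9) = Σ C(11,k) p^k (1−p)^(11−k) over k:
  k=6: C(11,6)·0.655^6·0.345^5 = 0.178314
  k=7: C(11,7)·0.655^7·0.345^4 = 0.241813
  k=8: C(11,8)·0.655^8·0.345^3 = 0.229547
  k=9: C(11,9)·0.655^9·0.345^2 = 0.145269
Total = 0.794943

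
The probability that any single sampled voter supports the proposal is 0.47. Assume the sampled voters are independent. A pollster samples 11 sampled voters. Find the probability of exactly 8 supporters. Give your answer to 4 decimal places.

0.0585

X ~ Binomial(n=11, p=0.47).
P(X=8) = C(11,8) · p^8 · (1−p)^3
= 165 · 0.0023811 · 0.14888 = 0.058492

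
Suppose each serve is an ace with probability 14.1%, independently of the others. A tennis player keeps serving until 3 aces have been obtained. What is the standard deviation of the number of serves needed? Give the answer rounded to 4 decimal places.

Y = total serves until the third success; negative binomial with r=3, p=0.141.
SD(Y) = √[r(1−p)/p²] = √(129.621246) = 11.385133

11.3851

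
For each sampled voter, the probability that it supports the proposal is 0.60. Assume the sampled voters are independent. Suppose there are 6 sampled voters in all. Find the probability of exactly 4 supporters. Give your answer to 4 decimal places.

0.3110

X ~ Binomial(n=6, p=0.60).
P(X=4) = C(6,4) · p^4 · (1−p)^2
= 15 · 0.1296 · 0.16 = 0.311040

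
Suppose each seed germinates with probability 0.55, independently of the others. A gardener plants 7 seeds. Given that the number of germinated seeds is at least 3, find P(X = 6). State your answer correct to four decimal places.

X ~ Binomial(7, 0.55). Want P(X=6 | X≥3) = P(X=6) / P(X≥3).
P(X=6) = C(7,6)·0.55^6·0.45^1 = 0.087194
P(X≥3) = 1 − 0.003737 − 0.031969 − 0.117221 = 0.847072
Ratio = 0.087194 / 0.847072 = 0.102936

0.1029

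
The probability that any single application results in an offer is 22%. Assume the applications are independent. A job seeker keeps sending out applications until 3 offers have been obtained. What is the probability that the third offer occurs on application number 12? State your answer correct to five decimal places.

Y = trial on which the third success occurs; negative binomial, r=3, p=0.22.
P(Y=12) = C(11,2) · p^3 · (1−p)^9
= 55 · 0.010648 · 0.10687 = 0.0625867

0.06259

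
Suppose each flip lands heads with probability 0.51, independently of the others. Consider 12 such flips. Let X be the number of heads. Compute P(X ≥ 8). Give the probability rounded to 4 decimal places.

0.2138

X ~ Binomial(12, 0.51); P(X ≥ 8) = Σ C(12,k) p^k (1−p)^(12−k) over k:
  k=8: C(12,8)·0.51^8·0.49^4 = 0.130602
  k=9: C(12,9)·0.51^9·0.49^3 = 0.060415
  k=10: C(12,10)·0.51^10·0.49^2 = 0.018864
  k=11: C(12,11)·0.51^11·0.49^1 = 0.003570
  k=12: C(12,12)·0.51^12·0.49^0 = 0.000310
Total = 0.213761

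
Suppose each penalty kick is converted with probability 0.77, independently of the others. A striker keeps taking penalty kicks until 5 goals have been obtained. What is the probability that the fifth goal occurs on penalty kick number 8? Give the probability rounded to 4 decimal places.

0.1153

Y = trial on which the fifth success occurs; negative binomial, r=5, p=0.77.
P(Y=8) = C(7,4) · p^5 · (1−p)^3
= 35 · 0.27068 · 0.012167 = 0.115267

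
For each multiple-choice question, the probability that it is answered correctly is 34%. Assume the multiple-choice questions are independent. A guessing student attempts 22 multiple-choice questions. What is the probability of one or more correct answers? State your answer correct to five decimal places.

P(at least one) = 1 − P(none) = 1 − (1 − 0.34)^22
= 1 − 0.0001071 = 0.9998929

0.99989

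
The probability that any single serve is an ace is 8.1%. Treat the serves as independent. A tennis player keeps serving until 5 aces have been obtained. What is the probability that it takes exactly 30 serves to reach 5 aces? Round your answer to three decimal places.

0.010

Y = trial on which the fifth success occurs; negative binomial, r=5, p=0.081.
P(Y=30) = C(29,4) · p^5 · (1−p)^25
= 23751 · 3.4868e-06 · 0.12103 = 0.01002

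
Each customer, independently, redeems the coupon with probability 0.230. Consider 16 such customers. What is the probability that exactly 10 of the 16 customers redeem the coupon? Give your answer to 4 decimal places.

0.0007

X ~ Binomial(n=16, p=0.23).
P(X=10) = C(16,10) · p^10 · (1−p)^6
= 8008 · 4.1427e-07 · 0.20842 = 0.000691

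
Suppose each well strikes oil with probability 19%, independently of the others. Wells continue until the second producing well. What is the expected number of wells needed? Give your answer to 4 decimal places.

10.5263

Y = total wells until the second success; negative binomial with r=2, p=0.19.
E[Y] = r / p = 2 / 0.19 = 10.526316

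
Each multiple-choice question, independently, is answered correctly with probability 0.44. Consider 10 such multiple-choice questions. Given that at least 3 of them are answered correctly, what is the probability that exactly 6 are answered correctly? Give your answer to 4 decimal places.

0.1686

X ~ Binomial(10, 0.44). Want P(X=6 | X≥3) = P(X=6) / P(X≥3).
P(X=6) = C(10,6)·0.44^6·0.56^4 = 0.149861
P(X≥3) = 1 − 0.003033 − 0.023831 − 0.084260 = 0.888876
Ratio = 0.149861 / 0.888876 = 0.168596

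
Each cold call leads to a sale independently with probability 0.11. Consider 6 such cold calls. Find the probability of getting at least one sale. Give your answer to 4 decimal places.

P(at least one) = 1 − P(none) = 1 − (1 − 0.11)^6
= 1 − 0.496981 = 0.503019

0.5030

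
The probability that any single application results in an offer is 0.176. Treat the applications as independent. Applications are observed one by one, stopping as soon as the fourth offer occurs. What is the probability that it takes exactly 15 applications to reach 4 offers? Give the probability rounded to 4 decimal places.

Y = trial on which the fourth success occurs; negative binomial, r=4, p=0.176.
P(Y=15) = C(14,3) · p^4 · (1−p)^11
= 364 · 0.00095951 · 0.1189 = 0.041529

0.0415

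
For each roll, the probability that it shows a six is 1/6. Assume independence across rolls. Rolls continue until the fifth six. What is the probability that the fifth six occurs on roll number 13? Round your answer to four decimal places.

0.0148

Y = trial on which the fifth success occurs; negative binomial, r=5, p=0.166667.
P(Y=13) = C(12,4) · p^5 · (1−p)^8
= 495 · 0.0001286 · 0.23257 = 0.014805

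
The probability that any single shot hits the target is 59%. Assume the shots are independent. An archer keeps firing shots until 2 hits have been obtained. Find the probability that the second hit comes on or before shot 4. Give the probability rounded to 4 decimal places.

0.8091

Finishing within 4 shots ⇔ at least 2 successes in the first 4. With X ~ Binomial(4, 0.59), P(Y ≤ 4) = 1 − P(X ≤ 1).
  k=0: C(4,0)·0.59^0·0.41^4 = 0.028258
  k=1: C(4,1)·0.59^1·0.41^3 = 0.162654
1 − 0.190911 = 0.809089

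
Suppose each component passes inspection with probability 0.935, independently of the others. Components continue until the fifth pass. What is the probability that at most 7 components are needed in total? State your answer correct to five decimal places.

Finishing within 7 components ⇔ at least 5 successes in the first 7. With X ~ Binomial(7, 0.935), P(Y ≤ 7) = 1 − P(X ≤ 4).
  k=0: C(7,0)·0.935^0·0.065^7 = 0.0000000
  k=1: C(7,1)·0.935^1·0.065^6 = 0.0000005
  k=2: C(7,2)·0.935^2·0.065^5 = 0.0000213
  k=3: C(7,3)·0.935^3·0.065^4 = 0.0005107
  k=4: C(7,4)·0.935^4·0.065^3 = 0.0073461
1 − 0.0078786 = 0.9921214

0.99212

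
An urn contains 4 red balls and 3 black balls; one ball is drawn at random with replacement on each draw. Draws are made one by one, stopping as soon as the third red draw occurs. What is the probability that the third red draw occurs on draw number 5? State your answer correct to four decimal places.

Y = trial on which the third success occurs; negative binomial, r=3, p=0.571429.
P(Y=5) = C(4,2) · p^3 · (1−p)^2
= 6 · 0.18659 · 0.18367 = 0.205629

0.2056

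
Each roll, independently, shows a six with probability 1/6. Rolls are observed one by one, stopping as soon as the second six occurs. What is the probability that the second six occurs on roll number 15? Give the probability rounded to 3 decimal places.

Y = trial on which the second success occurs; negative binomial, r=2, p=0.166667.
P(Y=15) = C(14,1) · p^2 · (1−p)^13
= 14 · 0.027778 · 0.093464 = 0.03635

0.036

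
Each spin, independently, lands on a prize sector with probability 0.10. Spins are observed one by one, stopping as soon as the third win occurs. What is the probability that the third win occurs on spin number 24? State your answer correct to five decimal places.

Y = trial on which the third success occurs; negative binomial, r=3, p=0.10.
P(Y=24) = C(23,2) · p^3 · (1−p)^21
= 253 · 0.001 · 0.10942 = 0.0276830

0.02768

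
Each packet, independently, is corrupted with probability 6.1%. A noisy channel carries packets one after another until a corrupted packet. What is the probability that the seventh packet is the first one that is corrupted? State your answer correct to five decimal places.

0.04181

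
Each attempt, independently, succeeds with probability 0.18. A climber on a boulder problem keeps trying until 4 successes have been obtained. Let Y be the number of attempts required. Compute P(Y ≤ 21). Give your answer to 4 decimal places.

0.5384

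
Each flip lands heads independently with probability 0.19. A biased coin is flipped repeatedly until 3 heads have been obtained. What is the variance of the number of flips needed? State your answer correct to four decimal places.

Y = total flips until the third success; negative binomial with r=3, p=0.19.
Var(Y) = r(1−p)/p² = 3·0.81 / 0.19² = 67.313019

67.3130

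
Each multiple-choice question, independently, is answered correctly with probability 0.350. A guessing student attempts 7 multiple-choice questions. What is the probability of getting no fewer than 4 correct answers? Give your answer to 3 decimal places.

X ~ Binomial(7, 0.35); P(X ≥ 4) = Σ C(7,k) p^k (1−p)^(7−k) over k:
  k=4: C(7,4)·0.35^4·0.65^3 = 0.14424
  k=5: C(7,5)·0.35^5·0.65^2 = 0.04660
  k=6: C(7,6)·0.35^6·0.65^1 = 0.00836
  k=7: C(7,7)·0.35^7·0.65^0 = 0.00064
Total = 0.19985

0.200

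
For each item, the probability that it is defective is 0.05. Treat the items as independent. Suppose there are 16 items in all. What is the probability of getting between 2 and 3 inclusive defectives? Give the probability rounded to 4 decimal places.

0.1822

X ~ Binomial(16, 0.05); P(2 ≤ X ≤ 3) = Σ C(16,k) p^k (1−p)^(16−k) over k:
  k=2: C(16,2)·0.05^2·0.95^14 = 0.146302
  k=3: C(16,3)·0.05^3·0.95^13 = 0.035934
Total = 0.182236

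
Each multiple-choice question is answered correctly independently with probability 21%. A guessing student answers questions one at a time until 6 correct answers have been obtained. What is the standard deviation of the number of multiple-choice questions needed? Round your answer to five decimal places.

10.36740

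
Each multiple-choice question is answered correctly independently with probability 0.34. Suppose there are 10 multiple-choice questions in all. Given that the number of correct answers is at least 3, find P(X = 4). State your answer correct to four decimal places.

0.3239

X ~ Binomial(10, 0.34). Want P(X=4 | X≥3) = P(X=4) / P(X≥3).
P(X=4) = C(10,4)·0.34^4·0.66^6 = 0.231952
P(X≥3) = 1 − 0.015683 − 0.080793 − 0.187293 = 0.716230
Ratio = 0.231952 / 0.716230 = 0.323851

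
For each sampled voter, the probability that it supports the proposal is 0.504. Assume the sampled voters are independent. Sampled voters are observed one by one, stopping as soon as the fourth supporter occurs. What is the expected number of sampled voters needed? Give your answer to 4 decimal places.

Y = total sampled voters until the fourth success; negative binomial with r=4, p=0.504.
E[Y] = r / p = 4 / 0.504 = 7.936508

7.9365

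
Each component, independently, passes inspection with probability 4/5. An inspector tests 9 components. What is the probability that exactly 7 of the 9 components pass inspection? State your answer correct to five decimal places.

0.30199

X ~ Binomial(n=9, p=0.80).
P(X=7) = C(9,7) · p^7 · (1−p)^2
= 36 · 0.20972 · 0.04 = 0.3019899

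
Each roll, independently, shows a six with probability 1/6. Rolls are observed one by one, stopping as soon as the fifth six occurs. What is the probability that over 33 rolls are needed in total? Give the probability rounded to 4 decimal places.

0.3360

Needing more than 33 rolls ⇔ fewer than 5 successes in the first 33. With X ~ Binomial(33, 0.166667), P(Y > 33) = P(X ≤ 4).
  k=0: C(33,0)·0.166667^0·0.833333^33 = 0.002438
  k=1: C(33,1)·0.166667^1·0.833333^32 = 0.016090
  k=2: C(33,2)·0.166667^2·0.833333^31 = 0.051489
  k=3: C(33,3)·0.166667^3·0.833333^30 = 0.106410
  k=4: C(33,4)·0.166667^4·0.833333^29 = 0.159615
P(X ≤ 4) = 0.336042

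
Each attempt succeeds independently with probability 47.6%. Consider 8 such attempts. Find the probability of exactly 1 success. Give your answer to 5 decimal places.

0.04131

X ~ Binomial(n=8, p=0.476).
P(X=1) = C(8,1) · p^1 · (1−p)^7
= 8 · 0.476 · 0.010847 = 0.0413063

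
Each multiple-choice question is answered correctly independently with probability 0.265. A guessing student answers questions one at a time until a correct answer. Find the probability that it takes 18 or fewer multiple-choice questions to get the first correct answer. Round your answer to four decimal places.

0.9961

Y = number of multiple-choice questions to the first success; geometric, p = 0.265.
P(Y ≤ 18) = 1 − (1−p)^18 = 1 − 0.003919 = 0.996081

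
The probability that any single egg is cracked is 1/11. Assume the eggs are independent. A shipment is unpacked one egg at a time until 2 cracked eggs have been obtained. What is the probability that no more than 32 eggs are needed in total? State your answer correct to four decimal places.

Finishing within 32 eggs ⇔ at least 2 successes in the first 32. With X ~ Binomial(32, 0.090909), P(Y ≤ 32) = 1 − P(X ≤ 1).
  k=0: C(32,0)·0.090909^0·0.909091^32 = 0.047362
  k=1: C(32,1)·0.090909^1·0.909091^31 = 0.151560
1 − 0.198922 = 0.801078

0.8011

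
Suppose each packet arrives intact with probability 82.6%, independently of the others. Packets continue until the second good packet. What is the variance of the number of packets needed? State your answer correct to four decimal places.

Y = total packets until the second success; negative binomial with r=2, p=0.826.
Var(Y) = r(1−p)/p² = 2·0.174 / 0.826² = 0.510058

0.5101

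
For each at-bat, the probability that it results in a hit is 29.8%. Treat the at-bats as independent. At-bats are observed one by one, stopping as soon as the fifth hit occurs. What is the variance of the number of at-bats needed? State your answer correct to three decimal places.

39.525

Y = total at-bats until the fifth success; negative binomial with r=5, p=0.298.
Var(Y) = r(1−p)/p² = 5·0.702 / 0.298² = 39.52525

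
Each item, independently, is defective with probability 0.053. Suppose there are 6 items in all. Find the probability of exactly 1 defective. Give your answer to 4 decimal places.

0.2422

X ~ Binomial(n=6, p=0.053).
P(X=1) = C(6,1) · p^1 · (1−p)^5
= 6 · 0.053 · 0.76164 = 0.242202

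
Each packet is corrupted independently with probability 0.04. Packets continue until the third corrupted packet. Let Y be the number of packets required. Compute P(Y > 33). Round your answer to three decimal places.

Needing more than 33 packets ⇔ fewer than 3 successes in the first 33. With X ~ Binomial(33, 0.04), P(Y > 33) = P(X ≤ 2).
  k=0: C(33,0)·0.04^0·0.96^33 = 0.25999
  k=1: C(33,1)·0.04^1·0.96^32 = 0.35748
  k=2: C(33,2)·0.04^2·0.96^31 = 0.23832
P(X ≤ 2) = 0.85579

0.856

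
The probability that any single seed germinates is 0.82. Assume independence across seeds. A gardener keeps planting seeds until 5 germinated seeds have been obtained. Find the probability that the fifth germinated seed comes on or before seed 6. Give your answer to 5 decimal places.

0.70441

Finishing within 6 seeds ⇔ at least 5 successes in the first 6. With X ~ Binomial(6, 0.82), P(Y ≤ 6) = 1 − P(X ≤ 4).
  k=0: C(6,0)·0.82^0·0.18^6 = 0.0000340
  k=1: C(6,1)·0.82^1·0.18^5 = 0.0009297
  k=2: C(6,2)·0.82^2·0.18^4 = 0.0105879
  k=3: C(6,3)·0.82^3·0.18^3 = 0.0643116
  k=4: C(6,4)·0.82^4·0.18^2 = 0.2197312
1 − 0.2955943 = 0.7044057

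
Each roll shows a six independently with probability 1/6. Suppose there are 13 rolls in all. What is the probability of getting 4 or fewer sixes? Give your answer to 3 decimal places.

X ~ Binomial(13, 0.166667); P(X ≤ 4) = Σ C(13,k) p^k (1−p)^(13−k) over k:
  k=0: C(13,0)·0.166667^0·0.833333^13 = 0.09346
  k=1: C(13,1)·0.166667^1·0.833333^12 = 0.24301
  k=2: C(13,2)·0.166667^2·0.833333^11 = 0.29161
  k=3: C(13,3)·0.166667^3·0.833333^10 = 0.21385
  k=4: C(13,4)·0.166667^4·0.833333^9 = 0.10692
Total = 0.94885

0.949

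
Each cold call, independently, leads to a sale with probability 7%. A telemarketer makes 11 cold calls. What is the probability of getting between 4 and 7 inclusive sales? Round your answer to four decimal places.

X ~ Binomial(11, 0.07); P(4 ≤ X ≤ 7) = Σ C(11,k) p^k (1−p)^(11−k) over k:
  k=4: C(11,4)·0.07^4·0.93^7 = 0.004767
  k=5: C(11,5)·0.07^5·0.93^6 = 0.000502
  k=6: C(11,6)·0.07^6·0.93^5 = 0.000038
  k=7: C(11,7)·0.07^7·0.93^4 = 0.000002
Total = 0.005310

0.0053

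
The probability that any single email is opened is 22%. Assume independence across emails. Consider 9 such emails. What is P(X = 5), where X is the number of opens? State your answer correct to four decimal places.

0.0240

X ~ Binomial(n=9, p=0.22).
P(X=5) = C(9,5) · p^5 · (1−p)^4
= 126 · 0.00051536 · 0.37015 = 0.024036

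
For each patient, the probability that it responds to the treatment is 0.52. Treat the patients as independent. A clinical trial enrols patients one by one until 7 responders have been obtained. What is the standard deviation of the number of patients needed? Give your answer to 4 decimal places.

Y = total patients until the seventh success; negative binomial with r=7, p=0.52.
SD(Y) = √[r(1−p)/p²] = √(12.426036) = 3.525058

3.5251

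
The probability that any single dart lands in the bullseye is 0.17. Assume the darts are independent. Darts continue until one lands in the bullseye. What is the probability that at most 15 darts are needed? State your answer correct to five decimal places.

0.93888

Y = number of darts to the first success; geometric, p = 0.17.
P(Y ≤ 15) = 1 − (1−p)^15 = 1 − 0.0611183 = 0.9388817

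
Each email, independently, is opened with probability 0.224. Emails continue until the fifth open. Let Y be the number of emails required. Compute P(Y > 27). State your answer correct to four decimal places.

0.2446

Needing more than 27 emails ⇔ fewer than 5 successes in the first 27. With X ~ Binomial(27, 0.224), P(Y > 27) = P(X ≤ 4).
  k=0: C(27,0)·0.224^0·0.776^27 = 0.001062
  k=1: C(27,1)·0.224^1·0.776^26 = 0.008280
  k=2: C(27,2)·0.224^2·0.776^25 = 0.031070
  k=3: C(27,3)·0.224^3·0.776^24 = 0.074740
  k=4: C(27,4)·0.224^4·0.776^23 = 0.129446
P(X ≤ 4) = 0.244598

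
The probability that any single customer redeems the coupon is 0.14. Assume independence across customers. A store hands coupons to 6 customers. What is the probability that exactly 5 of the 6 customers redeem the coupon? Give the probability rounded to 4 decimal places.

0.0003

X ~ Binomial(n=6, p=0.14).
P(X=5) = C(6,5) · p^5 · (1−p)^1
= 6 · 5.3782e-05 · 0.86 = 0.000278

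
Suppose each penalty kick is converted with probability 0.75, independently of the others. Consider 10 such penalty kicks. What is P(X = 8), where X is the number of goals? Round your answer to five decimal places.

0.28157

X ~ Binomial(n=10, p=0.75).
P(X=8) = C(10,8) · p^8 · (1−p)^2
= 45 · 0.10011 · 0.0625 = 0.2815676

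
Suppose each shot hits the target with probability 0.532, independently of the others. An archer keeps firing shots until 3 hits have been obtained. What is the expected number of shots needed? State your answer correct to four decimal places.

5.6391

Y = total shots until the third success; negative binomial with r=3, p=0.532.
E[Y] = r / p = 3 / 0.532 = 5.639098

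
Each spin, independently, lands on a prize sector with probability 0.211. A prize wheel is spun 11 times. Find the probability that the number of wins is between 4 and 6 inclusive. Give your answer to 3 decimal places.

0.184

X ~ Binomial(11, 0.211); P(4 ≤ X ≤ 6) = Σ C(11,k) p^k (1−p)^(11−k) over k:
  k=4: C(11,4)·0.211^4·0.789^7 = 0.12450
  k=5: C(11,5)·0.211^5·0.789^6 = 0.04661
  k=6: C(11,6)·0.211^6·0.789^5 = 0.01247
Total = 0.18358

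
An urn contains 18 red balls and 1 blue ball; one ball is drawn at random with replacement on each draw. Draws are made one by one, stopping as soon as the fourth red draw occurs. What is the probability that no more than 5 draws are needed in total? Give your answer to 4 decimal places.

Finishing within 5 draws ⇔ at least 4 successes in the first 5. With X ~ Binomial(5, 0.947368), P(Y ≤ 5) = 1 − P(X ≤ 3).
  k=0: C(5,0)·0.947368^0·0.052632^5 = 0.000000
  k=1: C(5,1)·0.947368^1·0.052632^4 = 0.000036
  k=2: C(5,2)·0.947368^2·0.052632^3 = 0.001309
  k=3: C(5,3)·0.947368^3·0.052632^2 = 0.023553
1 − 0.024898 = 0.975102

0.9751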